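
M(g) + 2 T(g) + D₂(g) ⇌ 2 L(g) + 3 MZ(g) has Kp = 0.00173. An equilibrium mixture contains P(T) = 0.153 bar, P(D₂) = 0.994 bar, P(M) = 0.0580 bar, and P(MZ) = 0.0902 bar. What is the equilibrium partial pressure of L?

At equilibrium, Kp = P(L)²·P(MZ)³ / (P(M)·P(T)²·P(D₂)) = 0.00173.
(P(L))²·(0.0902)³ / ((0.0580)·(0.153)²·(0.994)) = 0.00173
P(L)² = 0.00318 ⇒ P(L) = 0.0564 bar

P(L) = 0.0564 bar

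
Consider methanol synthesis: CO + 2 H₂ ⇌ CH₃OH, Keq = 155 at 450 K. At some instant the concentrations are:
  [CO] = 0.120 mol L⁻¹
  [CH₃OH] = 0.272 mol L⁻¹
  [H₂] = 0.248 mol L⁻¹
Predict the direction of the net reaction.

Q = [CH₃OH] / ([CO]·[H₂]²) = (0.272) / ((0.120)·(0.248)²) = 36.9
Q = 36.9 < Keq = 155, so the forward reaction proceeds.

in the forward direction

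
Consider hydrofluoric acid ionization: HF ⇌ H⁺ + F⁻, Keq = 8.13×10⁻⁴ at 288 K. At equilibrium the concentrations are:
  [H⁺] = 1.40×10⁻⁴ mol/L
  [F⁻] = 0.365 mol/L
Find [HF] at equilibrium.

At equilibrium, Keq = [H⁺]·[F⁻] / [HF] = 8.13×10⁻⁴.
(1.40×10⁻⁴)·(0.365) / ([HF]) = 8.13×10⁻⁴
[HF] = 0.0629 mol/L

[HF] = 0.0629 mol/L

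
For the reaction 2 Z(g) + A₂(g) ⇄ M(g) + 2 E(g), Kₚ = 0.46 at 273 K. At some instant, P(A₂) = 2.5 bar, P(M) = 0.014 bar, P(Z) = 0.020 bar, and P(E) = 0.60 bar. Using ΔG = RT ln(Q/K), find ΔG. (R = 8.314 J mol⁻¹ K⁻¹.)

Qₚ = P(M)·P(E)² / (P(Z)²·P(A₂)) = (0.014)·(0.60)² / ((0.020)²·(2.5)) = 5.04
ΔG = RT ln(Qₚ/Kₚ) = (8.314 J mol⁻¹ K⁻¹)(273 K) × ln(5.04/0.46)
   = (2.270 kJ/mol)(2.394) = 5.43 kJ/mol
ΔG > 0, so the forward reaction is non-spontaneous (proceeds in reverse).

ΔG = 5.43 kJ/mol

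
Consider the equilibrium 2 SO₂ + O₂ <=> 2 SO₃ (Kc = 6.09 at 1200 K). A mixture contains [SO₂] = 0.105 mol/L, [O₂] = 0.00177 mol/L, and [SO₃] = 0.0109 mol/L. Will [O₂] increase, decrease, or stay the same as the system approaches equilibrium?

Qc = [SO₃]² / ([SO₂]²·[O₂]) = (0.0109)² / ((0.105)²·(0.00177)) = 6.09
Qc = 6.09 = Kc; the system is at equilibrium.

stay the same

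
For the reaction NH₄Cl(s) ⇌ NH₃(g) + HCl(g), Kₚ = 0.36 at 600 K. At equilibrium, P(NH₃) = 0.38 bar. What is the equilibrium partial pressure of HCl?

(NH₄Cl is a pure solid — omitted from Kₚ.)
At equilibrium, Kₚ = P(NH₃)·P(HCl) = 0.36.
(0.38)·(P(HCl)) = 0.36
P(HCl) = 0.947 = 0.95 bar

P(HCl) = 0.95 bar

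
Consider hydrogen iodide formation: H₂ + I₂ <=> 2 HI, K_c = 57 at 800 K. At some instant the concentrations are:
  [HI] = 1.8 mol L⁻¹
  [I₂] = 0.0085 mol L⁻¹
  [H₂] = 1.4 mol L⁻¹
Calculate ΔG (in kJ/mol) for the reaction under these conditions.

Q_c = [HI]² / ([H₂]·[I₂]) = (1.8)² / ((1.4)·(0.0085)) = 272
ΔG = RT ln(Q_c/K_c) = (8.314 J mol⁻¹ K⁻¹)(800 K) × ln(272/57)
   = (6.651 kJ/mol)(1.563) = 10.4 kJ/mol
ΔG > 0, so the forward reaction is non-spontaneous (proceeds in reverse).

ΔG = 10.4 kJ/mol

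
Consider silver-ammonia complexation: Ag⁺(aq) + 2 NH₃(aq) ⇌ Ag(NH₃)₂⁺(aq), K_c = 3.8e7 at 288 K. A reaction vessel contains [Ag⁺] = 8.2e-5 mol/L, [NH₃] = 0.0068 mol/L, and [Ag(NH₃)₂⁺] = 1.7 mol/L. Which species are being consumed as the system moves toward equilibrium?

Q_c = [Ag(NH₃)₂⁺] / ([Ag⁺]·[NH₃]²) = (1.7) / ((8.2e-5)·(0.0068)²) = 4.5e8
Q_c = 4.5e8 > K_c = 3.8e7: net reverse reaction.

Ag(NH₃)₂⁺ (products)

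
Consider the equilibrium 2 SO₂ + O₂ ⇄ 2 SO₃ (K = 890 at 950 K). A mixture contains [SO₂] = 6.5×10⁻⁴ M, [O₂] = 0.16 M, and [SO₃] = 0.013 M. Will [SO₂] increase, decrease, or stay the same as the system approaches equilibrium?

increase

Q = [SO₃]² / ([SO₂]²·[O₂]) = (0.013)² / ((6.5×10⁻⁴)²·(0.16)) = 2500
Q = 2500 > K = 890: net reverse reaction.
SO₂ is a reactant, so it increases.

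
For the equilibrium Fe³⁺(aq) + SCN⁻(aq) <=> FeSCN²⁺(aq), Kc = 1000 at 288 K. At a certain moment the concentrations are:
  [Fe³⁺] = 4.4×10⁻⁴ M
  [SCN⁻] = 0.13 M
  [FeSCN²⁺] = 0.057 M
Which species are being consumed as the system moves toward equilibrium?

none (at equilibrium)

Qc = [FeSCN²⁺] / ([Fe³⁺]·[SCN⁻]) = (0.057) / ((4.4×10⁻⁴)·(0.13)) = 1000
Qc = 1000 = Kc; the system is at equilibrium.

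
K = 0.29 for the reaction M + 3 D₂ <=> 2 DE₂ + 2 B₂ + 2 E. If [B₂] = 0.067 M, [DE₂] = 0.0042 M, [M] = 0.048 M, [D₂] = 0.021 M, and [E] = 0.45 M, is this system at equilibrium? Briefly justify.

no; Q < K, reaction proceeds forward

Q = [DE₂]²·[B₂]²·[E]² / ([M]·[D₂]³) = (0.0042)²·(0.067)²·(0.45)² / ((0.048)·(0.021)³) = 0.036
Q = 0.036 < K = 0.29: net forward reaction.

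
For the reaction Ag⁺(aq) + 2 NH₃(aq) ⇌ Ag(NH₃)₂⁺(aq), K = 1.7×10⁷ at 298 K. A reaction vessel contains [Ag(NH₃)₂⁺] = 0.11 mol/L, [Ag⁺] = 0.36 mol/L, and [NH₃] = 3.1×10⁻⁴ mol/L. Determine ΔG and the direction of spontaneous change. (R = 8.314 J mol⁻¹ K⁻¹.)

ΔG = -4.15 kJ/mol; the forward reaction is spontaneous

Q = [Ag(NH₃)₂⁺] / ([Ag⁺]·[NH₃]²) = (0.11) / ((0.36)·(3.1×10⁻⁴)²) = 3.18×10⁶
ΔG = RT ln(Q/K) = (8.314 J mol⁻¹ K⁻¹)(298 K) × ln(3.18×10⁶/1.7×10⁷)
   = (2.478 kJ/mol)(-1.676) = -4.15 kJ/mol
ΔG < 0, so the forward reaction is spontaneous (proceeds forward).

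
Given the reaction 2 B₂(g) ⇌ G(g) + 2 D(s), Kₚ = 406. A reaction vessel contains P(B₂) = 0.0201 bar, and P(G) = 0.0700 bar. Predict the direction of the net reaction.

(D is a pure solid — omitted from Qₚ.)
Qₚ = P(G) / P(B₂)² = (0.0700) / (0.0201)² = 173
Qₚ = 173 < Kₚ = 406, so the forward reaction proceeds.

to the right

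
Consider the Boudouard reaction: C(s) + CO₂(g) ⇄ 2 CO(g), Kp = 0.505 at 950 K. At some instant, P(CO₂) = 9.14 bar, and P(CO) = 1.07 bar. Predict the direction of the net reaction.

toward products

(C is a pure solid — omitted from Qp.)
Qp = P(CO)² / P(CO₂) = (1.07)² / (9.14) = 0.125
Qp = 0.125 < Kp = 0.505, so the forward reaction proceeds.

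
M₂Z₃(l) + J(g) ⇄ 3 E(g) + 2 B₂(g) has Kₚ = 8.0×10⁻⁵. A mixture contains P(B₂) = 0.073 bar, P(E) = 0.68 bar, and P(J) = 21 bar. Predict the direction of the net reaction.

at equilibrium

(M₂Z₃ is a pure liquid — omitted from Qₚ.)
Qₚ = P(E)³·P(B₂)² / P(J) = (0.68)³·(0.073)² / (21) = 8.0×10⁻⁵
Qₚ = 8.0×10⁻⁵ = Kₚ, so the system is already at equilibrium.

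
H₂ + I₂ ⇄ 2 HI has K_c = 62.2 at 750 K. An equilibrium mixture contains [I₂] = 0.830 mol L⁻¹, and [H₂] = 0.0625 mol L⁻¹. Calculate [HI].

[HI] = 1.80 mol L⁻¹

At equilibrium, K_c = [HI]² / ([H₂]·[I₂]) = 62.2.
([HI])² / ((0.0625)·(0.830)) = 62.2
[HI]² = 3.23 ⇒ [HI] = 1.80 mol L⁻¹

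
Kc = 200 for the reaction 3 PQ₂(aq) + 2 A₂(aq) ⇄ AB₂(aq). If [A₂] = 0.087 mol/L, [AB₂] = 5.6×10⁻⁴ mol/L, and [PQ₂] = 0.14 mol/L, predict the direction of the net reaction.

in the forward direction

Qc = [AB₂] / ([PQ₂]³·[A₂]²) = (5.6×10⁻⁴) / ((0.14)³·(0.087)²) = 27
Qc = 27 < Kc = 200, so the forward reaction proceeds.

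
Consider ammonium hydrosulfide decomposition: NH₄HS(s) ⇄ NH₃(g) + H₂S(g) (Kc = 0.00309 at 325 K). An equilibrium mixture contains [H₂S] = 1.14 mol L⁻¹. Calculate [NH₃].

(NH₄HS is a pure solid — omitted from Kc.)
At equilibrium, Kc = [NH₃]·[H₂S] = 0.00309.
([NH₃])·(1.14) = 0.00309
[NH₃] = 0.00271 mol L⁻¹

[NH₃] = 0.00271 mol L⁻¹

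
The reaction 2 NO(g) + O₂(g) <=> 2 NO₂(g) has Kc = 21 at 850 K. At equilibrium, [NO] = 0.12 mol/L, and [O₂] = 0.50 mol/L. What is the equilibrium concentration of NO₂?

[NO₂] = 0.39 mol/L

At equilibrium, Kc = [NO₂]² / ([NO]²·[O₂]) = 21.
([NO₂])² / ((0.12)²·(0.50)) = 21
[NO₂]² = 0.151 ⇒ [NO₂] = 0.39 mol/L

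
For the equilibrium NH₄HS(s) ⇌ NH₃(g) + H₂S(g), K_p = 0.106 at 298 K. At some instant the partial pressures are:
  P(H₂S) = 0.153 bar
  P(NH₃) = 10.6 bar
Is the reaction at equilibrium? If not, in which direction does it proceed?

(NH₄HS is a pure solid — omitted from Q_p.)
Q_p = P(NH₃)·P(H₂S) = (10.6)·(0.153) = 1.62
Q_p = 1.62 > K_p = 0.106, so the reverse reaction proceeds.

in the reverse direction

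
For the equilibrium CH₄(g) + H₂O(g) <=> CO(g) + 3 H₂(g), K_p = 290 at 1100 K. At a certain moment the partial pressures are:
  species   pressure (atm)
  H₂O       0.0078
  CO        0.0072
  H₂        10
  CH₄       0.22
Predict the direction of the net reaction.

to the left

Q_p = P(CO)·P(H₂)³ / (P(CH₄)·P(H₂O)) = (0.0072)·(10)³ / ((0.22)·(0.0078)) = 4200
Q_p = 4200 > K_p = 290, so the reverse reaction proceeds.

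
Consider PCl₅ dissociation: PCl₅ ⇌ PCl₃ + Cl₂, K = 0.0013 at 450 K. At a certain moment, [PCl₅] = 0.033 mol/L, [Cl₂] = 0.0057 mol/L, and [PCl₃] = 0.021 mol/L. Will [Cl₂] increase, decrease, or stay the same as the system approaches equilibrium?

Q = [PCl₃]·[Cl₂] / [PCl₅] = (0.021)·(0.0057) / (0.033) = 0.0036
Q = 0.0036 > K = 0.0013: net reverse reaction.
Cl₂ is a product, so it decreases.

decrease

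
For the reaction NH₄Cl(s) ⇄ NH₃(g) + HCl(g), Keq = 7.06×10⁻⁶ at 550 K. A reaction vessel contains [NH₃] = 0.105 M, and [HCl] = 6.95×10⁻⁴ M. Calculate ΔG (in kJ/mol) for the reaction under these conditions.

(NH₄Cl is a pure solid — omitted from Q.)
Q = [NH₃]·[HCl] = (0.105)·(6.95×10⁻⁴) = 7.30×10⁻⁵
ΔG = RT ln(Q/Keq) = (8.314 J mol⁻¹ K⁻¹)(550 K) × ln(7.30×10⁻⁵/7.06×10⁻⁶)
   = (4.573 kJ/mol)(2.336) = 10.7 kJ/mol
ΔG > 0, so the forward reaction is non-spontaneous (proceeds in reverse).

ΔG = 10.7 kJ/mol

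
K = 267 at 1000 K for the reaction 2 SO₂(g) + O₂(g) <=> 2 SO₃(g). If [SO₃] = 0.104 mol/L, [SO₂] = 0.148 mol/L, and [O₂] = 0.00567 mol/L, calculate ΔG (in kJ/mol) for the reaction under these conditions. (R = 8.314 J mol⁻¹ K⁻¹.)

Q = [SO₃]² / ([SO₂]²·[O₂]) = (0.104)² / ((0.148)²·(0.00567)) = 87.1
ΔG = RT ln(Q/K) = (8.314 J mol⁻¹ K⁻¹)(1000 K) × ln(87.1/267)
   = (8.314 kJ/mol)(-1.120) = -9.31 kJ/mol
ΔG < 0, so the forward reaction is spontaneous (proceeds forward).

ΔG = -9.31 kJ/mol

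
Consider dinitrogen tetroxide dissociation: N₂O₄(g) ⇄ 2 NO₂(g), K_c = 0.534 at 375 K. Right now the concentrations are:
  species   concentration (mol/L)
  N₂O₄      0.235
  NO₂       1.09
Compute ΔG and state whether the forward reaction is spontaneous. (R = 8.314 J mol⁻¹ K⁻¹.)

ΔG = 7.01 kJ/mol; the forward reaction is non-spontaneous

Q_c = [NO₂]² / [N₂O₄] = (1.09)² / (0.235) = 5.06
ΔG = RT ln(Q_c/K_c) = (8.314 J mol⁻¹ K⁻¹)(375 K) × ln(5.06/0.534)
   = (3.118 kJ/mol)(2.249) = 7.01 kJ/mol
ΔG > 0, so the forward reaction is non-spontaneous (proceeds in reverse).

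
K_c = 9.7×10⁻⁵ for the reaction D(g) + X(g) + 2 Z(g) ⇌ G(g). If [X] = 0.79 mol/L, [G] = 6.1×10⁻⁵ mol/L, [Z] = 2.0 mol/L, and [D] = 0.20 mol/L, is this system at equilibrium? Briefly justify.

yes, at equilibrium

Q_c = [G] / ([D]·[X]·[Z]²) = (6.1×10⁻⁵) / ((0.20)·(0.79)·(2.0)²) = 9.7×10⁻⁵
Q_c = 9.7×10⁻⁵ = K_c; the system is at equilibrium.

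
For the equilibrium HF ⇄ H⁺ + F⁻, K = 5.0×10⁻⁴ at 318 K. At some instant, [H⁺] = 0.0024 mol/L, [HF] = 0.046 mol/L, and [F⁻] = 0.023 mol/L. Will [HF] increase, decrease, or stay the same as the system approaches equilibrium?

increase

Q = [H⁺]·[F⁻] / [HF] = (0.0024)·(0.023) / (0.046) = 0.0012
Q = 0.0012 > K = 5.0×10⁻⁴: net reverse reaction.
HF is a reactant, so it increases.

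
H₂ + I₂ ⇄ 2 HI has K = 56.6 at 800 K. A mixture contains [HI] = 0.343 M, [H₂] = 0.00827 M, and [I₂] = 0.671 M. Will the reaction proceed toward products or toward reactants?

Q = [HI]² / ([H₂]·[I₂]) = (0.343)² / ((0.00827)·(0.671)) = 21.2
Q = 21.2 < K = 56.6, so the forward reaction proceeds.

to the right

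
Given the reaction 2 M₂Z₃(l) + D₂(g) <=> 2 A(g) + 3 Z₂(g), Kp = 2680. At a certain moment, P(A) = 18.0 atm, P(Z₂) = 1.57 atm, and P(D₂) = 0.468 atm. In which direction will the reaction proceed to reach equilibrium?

(M₂Z₃ is a pure liquid — omitted from Qp.)
Qp = P(A)²·P(Z₂)³ / P(D₂) = (18.0)²·(1.57)³ / (0.468) = 2680
Qp = 2680 = Kp, so the system is already at equilibrium.

no net change (already at equilibrium)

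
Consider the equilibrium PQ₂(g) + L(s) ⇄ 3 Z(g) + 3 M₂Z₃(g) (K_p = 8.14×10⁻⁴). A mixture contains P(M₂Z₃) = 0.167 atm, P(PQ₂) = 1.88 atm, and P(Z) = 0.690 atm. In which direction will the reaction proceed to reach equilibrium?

(L is a pure solid — omitted from Q_p.)
Q_p = P(Z)³·P(M₂Z₃)³ / P(PQ₂) = (0.690)³·(0.167)³ / (1.88) = 8.14×10⁻⁴
Q_p = 8.14×10⁻⁴ = K_p, so the system is already at equilibrium.

neither direction; the system is at equilibrium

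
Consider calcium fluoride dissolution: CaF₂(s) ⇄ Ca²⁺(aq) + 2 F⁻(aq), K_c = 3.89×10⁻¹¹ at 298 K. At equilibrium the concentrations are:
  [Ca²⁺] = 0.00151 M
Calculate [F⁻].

(CaF₂ is a pure solid — omitted from K_c.)
At equilibrium, K_c = [Ca²⁺]·[F⁻]² = 3.89×10⁻¹¹.
(0.00151)·([F⁻])² = 3.89×10⁻¹¹
[F⁻]² = 2.58×10⁻⁸ ⇒ [F⁻] = 1.61×10⁻⁴ M

[F⁻] = 1.61×10⁻⁴ M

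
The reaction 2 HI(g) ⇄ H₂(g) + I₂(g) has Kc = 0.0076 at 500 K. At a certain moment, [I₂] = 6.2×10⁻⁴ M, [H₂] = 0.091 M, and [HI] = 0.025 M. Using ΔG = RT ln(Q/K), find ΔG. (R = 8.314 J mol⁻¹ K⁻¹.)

Qc = [H₂]·[I₂] / [HI]² = (0.091)·(6.2×10⁻⁴) / (0.025)² = 0.0903
ΔG = RT ln(Qc/Kc) = (8.314 J mol⁻¹ K⁻¹)(500 K) × ln(0.0903/0.0076)
   = (4.157 kJ/mol)(2.475) = 10.3 kJ/mol
ΔG > 0, so the forward reaction is non-spontaneous (proceeds in reverse).

ΔG = 10.3 kJ/mol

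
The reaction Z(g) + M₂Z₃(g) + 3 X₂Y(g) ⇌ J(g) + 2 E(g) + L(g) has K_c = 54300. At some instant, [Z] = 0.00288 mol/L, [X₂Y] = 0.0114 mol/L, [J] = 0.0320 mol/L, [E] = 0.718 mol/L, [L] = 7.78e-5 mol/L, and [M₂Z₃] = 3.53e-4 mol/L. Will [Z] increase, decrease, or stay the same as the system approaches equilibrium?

increase

Q_c = [J]·[E]²·[L] / ([Z]·[M₂Z₃]·[X₂Y]³) = (0.0320)·(0.718)²·(7.78e-5) / ((0.00288)·(3.53e-4)·(0.0114)³) = 8.52e5
Q_c = 8.52e5 > K_c = 54300: net reverse reaction.
Z is a reactant, so it increases.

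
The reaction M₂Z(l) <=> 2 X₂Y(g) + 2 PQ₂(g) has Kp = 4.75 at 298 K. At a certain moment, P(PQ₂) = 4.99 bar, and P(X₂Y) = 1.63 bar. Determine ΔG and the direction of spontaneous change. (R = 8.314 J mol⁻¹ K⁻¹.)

(M₂Z is a pure liquid — omitted from Qp.)
Qp = P(X₂Y)²·P(PQ₂)² = (1.63)²·(4.99)² = 66.2
ΔG = RT ln(Qp/Kp) = (8.314 J mol⁻¹ K⁻¹)(298 K) × ln(66.2/4.75)
   = (2.478 kJ/mol)(2.635) = 6.53 kJ/mol
ΔG > 0, so the forward reaction is non-spontaneous (proceeds in reverse).

ΔG = 6.53 kJ/mol; the forward reaction is non-spontaneous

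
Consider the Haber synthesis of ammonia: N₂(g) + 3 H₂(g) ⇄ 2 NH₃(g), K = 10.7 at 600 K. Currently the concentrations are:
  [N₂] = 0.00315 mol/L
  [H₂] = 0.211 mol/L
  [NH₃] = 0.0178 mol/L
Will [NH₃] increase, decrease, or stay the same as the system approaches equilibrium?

stay the same

Q = [NH₃]² / ([N₂]·[H₂]³) = (0.0178)² / ((0.00315)·(0.211)³) = 10.7
Q = 10.7 = K; the system is at equilibrium.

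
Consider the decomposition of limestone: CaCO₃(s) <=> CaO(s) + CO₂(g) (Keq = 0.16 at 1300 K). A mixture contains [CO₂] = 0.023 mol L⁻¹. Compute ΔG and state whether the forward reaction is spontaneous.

(CaCO₃, CaO are pure solids — omitted from Q.)
Q = [CO₂] = 0.0230
ΔG = RT ln(Q/Keq) = (8.314 J mol⁻¹ K⁻¹)(1300 K) × ln(0.0230/0.16)
   = (10.81 kJ/mol)(-1.940) = -21.0 kJ/mol
ΔG < 0, so the forward reaction is spontaneous (proceeds forward).

ΔG = -21.0 kJ/mol; the forward reaction is spontaneous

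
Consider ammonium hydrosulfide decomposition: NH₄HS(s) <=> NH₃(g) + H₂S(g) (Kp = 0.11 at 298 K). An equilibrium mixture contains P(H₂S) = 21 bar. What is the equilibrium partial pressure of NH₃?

(NH₄HS is a pure solid — omitted from Kp.)
At equilibrium, Kp = P(NH₃)·P(H₂S) = 0.11.
(P(NH₃))·(21) = 0.11
P(NH₃) = 0.00524 = 0.0052 bar

P(NH₃) = 0.0052 bar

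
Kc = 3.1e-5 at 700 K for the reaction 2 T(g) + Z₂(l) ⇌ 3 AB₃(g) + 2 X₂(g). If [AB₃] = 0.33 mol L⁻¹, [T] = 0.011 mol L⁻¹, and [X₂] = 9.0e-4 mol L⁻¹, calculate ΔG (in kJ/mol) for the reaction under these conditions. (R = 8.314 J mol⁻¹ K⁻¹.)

(Z₂ is a pure liquid — omitted from Qc.)
Qc = [AB₃]³·[X₂]² / [T]² = (0.33)³·(9.0e-4)² / (0.011)² = 2.41e-4
ΔG = RT ln(Qc/Kc) = (8.314 J mol⁻¹ K⁻¹)(700 K) × ln(2.41e-4/3.1e-5)
   = (5.820 kJ/mol)(2.051) = 11.9 kJ/mol
ΔG > 0, so the forward reaction is non-spontaneous (proceeds in reverse).

ΔG = 11.9 kJ/mol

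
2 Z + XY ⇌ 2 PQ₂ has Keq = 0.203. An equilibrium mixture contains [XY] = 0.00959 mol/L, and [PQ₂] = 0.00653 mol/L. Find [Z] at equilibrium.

At equilibrium, Keq = [PQ₂]² / ([Z]²·[XY]) = 0.203.
(0.00653)² / (([Z])²·(0.00959)) = 0.203
[Z]² = 0.0219 ⇒ [Z] = 0.148 mol/L

[Z] = 0.148 mol/L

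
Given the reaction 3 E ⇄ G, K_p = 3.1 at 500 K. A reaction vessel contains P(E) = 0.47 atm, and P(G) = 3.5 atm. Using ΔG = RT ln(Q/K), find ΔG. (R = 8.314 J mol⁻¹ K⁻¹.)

ΔG = 9.92 kJ/mol

Q_p = P(G) / P(E)³ = (3.5) / (0.47)³ = 33.7
ΔG = RT ln(Q_p/K_p) = (8.314 J mol⁻¹ K⁻¹)(500 K) × ln(33.7/3.1)
   = (4.157 kJ/mol)(2.386) = 9.92 kJ/mol
ΔG > 0, so the forward reaction is non-spontaneous (proceeds in reverse).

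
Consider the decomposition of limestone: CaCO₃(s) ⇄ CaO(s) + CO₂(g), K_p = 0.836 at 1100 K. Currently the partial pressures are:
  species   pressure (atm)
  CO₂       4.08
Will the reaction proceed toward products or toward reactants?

in the reverse direction

(CaCO₃, CaO are pure solids — omitted from Q_p.)
Q_p = P(CO₂) = 4.08
Q_p = 4.08 > K_p = 0.836, so the reverse reaction proceeds.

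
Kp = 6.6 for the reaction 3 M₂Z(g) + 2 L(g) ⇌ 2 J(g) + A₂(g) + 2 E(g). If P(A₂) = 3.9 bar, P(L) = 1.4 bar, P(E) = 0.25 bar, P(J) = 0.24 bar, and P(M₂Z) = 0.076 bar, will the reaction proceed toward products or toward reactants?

reverse (toward reactants)

Qp = P(J)²·P(A₂)·P(E)² / (P(M₂Z)³·P(L)²) = (0.24)²·(3.9)·(0.25)² / ((0.076)³·(1.4)²) = 16
Qp = 16 > Kp = 6.6, so the reverse reaction proceeds.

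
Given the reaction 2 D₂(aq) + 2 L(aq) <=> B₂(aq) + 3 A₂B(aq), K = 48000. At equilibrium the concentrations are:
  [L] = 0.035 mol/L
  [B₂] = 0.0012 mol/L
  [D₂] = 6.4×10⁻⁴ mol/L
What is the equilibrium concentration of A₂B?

[A₂B] = 0.27 mol/L

At equilibrium, K = [B₂]·[A₂B]³ / ([D₂]²·[L]²) = 48000.
(0.0012)·([A₂B])³ / ((6.4×10⁻⁴)²·(0.035)²) = 48000
[A₂B]³ = 0.0201 ⇒ [A₂B] = 0.27 mol/L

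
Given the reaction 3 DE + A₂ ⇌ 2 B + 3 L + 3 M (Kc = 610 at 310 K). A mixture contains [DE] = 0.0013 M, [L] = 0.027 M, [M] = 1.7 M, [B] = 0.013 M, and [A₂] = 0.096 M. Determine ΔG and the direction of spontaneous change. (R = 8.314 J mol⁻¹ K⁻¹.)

ΔG = -5.32 kJ/mol; the forward reaction is spontaneous

Qc = [B]²·[L]³·[M]³ / ([DE]³·[A₂]) = (0.013)²·(0.027)³·(1.7)³ / ((0.0013)³·(0.096)) = 77.5
ΔG = RT ln(Qc/Kc) = (8.314 J mol⁻¹ K⁻¹)(310 K) × ln(77.5/610)
   = (2.577 kJ/mol)(-2.063) = -5.32 kJ/mol
ΔG < 0, so the forward reaction is spontaneous (proceeds forward).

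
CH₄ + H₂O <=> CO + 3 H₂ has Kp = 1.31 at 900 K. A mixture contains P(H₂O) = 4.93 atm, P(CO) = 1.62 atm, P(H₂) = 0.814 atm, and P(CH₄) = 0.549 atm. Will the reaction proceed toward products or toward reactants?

Qp = P(CO)·P(H₂)³ / (P(CH₄)·P(H₂O)) = (1.62)·(0.814)³ / ((0.549)·(4.93)) = 0.323
Qp = 0.323 < Kp = 1.31, so the forward reaction proceeds.

forward (toward products)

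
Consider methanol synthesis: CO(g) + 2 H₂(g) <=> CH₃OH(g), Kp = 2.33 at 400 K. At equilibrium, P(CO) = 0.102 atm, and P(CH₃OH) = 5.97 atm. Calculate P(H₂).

At equilibrium, Kp = P(CH₃OH) / (P(CO)·P(H₂)²) = 2.33.
(5.97) / ((0.102)·(P(H₂))²) = 2.33
P(H₂)² = 25.1 ⇒ P(H₂) = 5.01 atm

P(H₂) = 5.01 atm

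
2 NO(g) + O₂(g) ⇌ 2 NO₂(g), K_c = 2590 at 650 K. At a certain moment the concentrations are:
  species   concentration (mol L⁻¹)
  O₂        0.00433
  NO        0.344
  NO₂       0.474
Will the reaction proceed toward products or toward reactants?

Q_c = [NO₂]² / ([NO]²·[O₂]) = (0.474)² / ((0.344)²·(0.00433)) = 438
Q_c = 438 < K_c = 2590, so the forward reaction proceeds.

to the right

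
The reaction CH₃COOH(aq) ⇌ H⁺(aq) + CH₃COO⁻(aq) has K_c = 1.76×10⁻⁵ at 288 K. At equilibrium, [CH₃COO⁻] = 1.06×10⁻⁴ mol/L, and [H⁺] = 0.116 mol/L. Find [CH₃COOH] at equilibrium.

At equilibrium, K_c = [H⁺]·[CH₃COO⁻] / [CH₃COOH] = 1.76×10⁻⁵.
(0.116)·(1.06×10⁻⁴) / ([CH₃COOH]) = 1.76×10⁻⁵
[CH₃COOH] = 0.699 mol/L

[CH₃COOH] = 0.699 mol/L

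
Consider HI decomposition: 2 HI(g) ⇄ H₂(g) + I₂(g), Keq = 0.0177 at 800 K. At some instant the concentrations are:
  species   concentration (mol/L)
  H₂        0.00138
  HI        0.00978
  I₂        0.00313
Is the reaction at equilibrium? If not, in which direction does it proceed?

Q = [H₂]·[I₂] / [HI]² = (0.00138)·(0.00313) / (0.00978)² = 0.0452
Q = 0.0452 > Keq = 0.0177, so the reverse reaction proceeds.

reverse (toward reactants)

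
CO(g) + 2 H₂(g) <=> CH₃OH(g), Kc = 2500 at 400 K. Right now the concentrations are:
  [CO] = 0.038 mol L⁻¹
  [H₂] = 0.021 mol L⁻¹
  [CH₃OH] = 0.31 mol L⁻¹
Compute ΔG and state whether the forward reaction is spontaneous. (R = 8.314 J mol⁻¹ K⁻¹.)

Qc = [CH₃OH] / ([CO]·[H₂]²) = (0.31) / ((0.038)·(0.021)²) = 18500
ΔG = RT ln(Qc/Kc) = (8.314 J mol⁻¹ K⁻¹)(400 K) × ln(18500/2500)
   = (3.326 kJ/mol)(2.001) = 6.66 kJ/mol
ΔG > 0, so the forward reaction is non-spontaneous (proceeds in reverse).

ΔG = 6.66 kJ/mol; the forward reaction is non-spontaneous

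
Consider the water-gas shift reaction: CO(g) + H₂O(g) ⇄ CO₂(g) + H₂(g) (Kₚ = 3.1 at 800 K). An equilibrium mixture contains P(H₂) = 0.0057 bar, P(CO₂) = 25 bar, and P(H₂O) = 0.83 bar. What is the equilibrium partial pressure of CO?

At equilibrium, Kₚ = P(CO₂)·P(H₂) / (P(CO)·P(H₂O)) = 3.1.
(25)·(0.0057) / ((P(CO))·(0.83)) = 3.1
P(CO) = 0.0554 = 0.055 bar

P(CO) = 0.055 bar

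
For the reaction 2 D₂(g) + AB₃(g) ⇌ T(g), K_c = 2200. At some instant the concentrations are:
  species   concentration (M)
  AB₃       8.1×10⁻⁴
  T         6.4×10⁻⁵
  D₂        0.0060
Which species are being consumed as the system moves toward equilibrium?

none (at equilibrium)

Q_c = [T] / ([D₂]²·[AB₃]) = (6.4×10⁻⁵) / ((0.0060)²·(8.1×10⁻⁴)) = 2200
Q_c = 2200 = K_c; the system is at equilibrium.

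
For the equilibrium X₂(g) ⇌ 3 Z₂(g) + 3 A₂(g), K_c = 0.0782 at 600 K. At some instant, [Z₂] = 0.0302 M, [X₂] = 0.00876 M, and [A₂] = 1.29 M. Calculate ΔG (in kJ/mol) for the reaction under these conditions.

Q_c = [Z₂]³·[A₂]³ / [X₂] = (0.0302)³·(1.29)³ / (0.00876) = 0.00675
ΔG = RT ln(Q_c/K_c) = (8.314 J mol⁻¹ K⁻¹)(600 K) × ln(0.00675/0.0782)
   = (4.988 kJ/mol)(-2.450) = -12.2 kJ/mol
ΔG < 0, so the forward reaction is spontaneous (proceeds forward).

ΔG = -12.2 kJ/mol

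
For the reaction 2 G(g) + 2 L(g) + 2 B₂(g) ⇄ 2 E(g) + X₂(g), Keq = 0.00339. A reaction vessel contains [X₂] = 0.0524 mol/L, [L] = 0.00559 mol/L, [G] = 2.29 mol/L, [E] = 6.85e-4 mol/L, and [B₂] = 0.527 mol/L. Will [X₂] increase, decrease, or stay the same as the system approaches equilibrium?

Q = [E]²·[X₂] / ([G]²·[L]²·[B₂]²) = (6.85e-4)²·(0.0524) / ((2.29)²·(0.00559)²·(0.527)²) = 5.40e-4
Q = 5.40e-4 < Keq = 0.00339: net forward reaction.
X₂ is a product, so it increases.

increase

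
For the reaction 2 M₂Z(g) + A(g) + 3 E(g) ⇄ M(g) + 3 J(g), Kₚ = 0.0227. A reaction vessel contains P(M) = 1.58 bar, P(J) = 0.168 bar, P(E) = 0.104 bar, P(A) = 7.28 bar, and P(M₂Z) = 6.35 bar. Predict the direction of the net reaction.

Qₚ = P(M)·P(J)³ / (P(M₂Z)²·P(A)·P(E)³) = (1.58)·(0.168)³ / ((6.35)²·(7.28)·(0.104)³) = 0.0227
Qₚ = 0.0227 = Kₚ, so the system is already at equilibrium.

no net change (already at equilibrium)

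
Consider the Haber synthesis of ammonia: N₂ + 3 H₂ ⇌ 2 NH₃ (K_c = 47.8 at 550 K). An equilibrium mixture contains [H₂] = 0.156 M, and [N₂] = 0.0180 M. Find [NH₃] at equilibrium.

At equilibrium, K_c = [NH₃]² / ([N₂]·[H₂]³) = 47.8.
([NH₃])² / ((0.0180)·(0.156)³) = 47.8
[NH₃]² = 0.00327 ⇒ [NH₃] = 0.0572 M

[NH₃] = 0.0572 M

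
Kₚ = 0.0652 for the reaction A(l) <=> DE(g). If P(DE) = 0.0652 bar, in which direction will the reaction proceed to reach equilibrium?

no net change (already at equilibrium)

(A is a pure liquid — omitted from Qₚ.)
Qₚ = P(DE) = 0.0652
Qₚ = 0.0652 = Kₚ, so the system is already at equilibrium.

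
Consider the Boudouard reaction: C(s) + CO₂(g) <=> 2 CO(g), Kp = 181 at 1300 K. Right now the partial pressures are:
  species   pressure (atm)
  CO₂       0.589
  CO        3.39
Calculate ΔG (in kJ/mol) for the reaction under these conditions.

ΔG = -24.1 kJ/mol

(C is a pure solid — omitted from Qp.)
Qp = P(CO)² / P(CO₂) = (3.39)² / (0.589) = 19.5
ΔG = RT ln(Qp/Kp) = (8.314 J mol⁻¹ K⁻¹)(1300 K) × ln(19.5/181)
   = (10.81 kJ/mol)(-2.228) = -24.1 kJ/mol
ΔG < 0, so the forward reaction is spontaneous (proceeds forward).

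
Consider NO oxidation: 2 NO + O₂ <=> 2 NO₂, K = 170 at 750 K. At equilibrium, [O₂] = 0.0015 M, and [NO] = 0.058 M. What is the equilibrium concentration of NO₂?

At equilibrium, K = [NO₂]² / ([NO]²·[O₂]) = 170.
([NO₂])² / ((0.058)²·(0.0015)) = 170
[NO₂]² = 8.58e-4 ⇒ [NO₂] = 0.029 M

[NO₂] = 0.029 M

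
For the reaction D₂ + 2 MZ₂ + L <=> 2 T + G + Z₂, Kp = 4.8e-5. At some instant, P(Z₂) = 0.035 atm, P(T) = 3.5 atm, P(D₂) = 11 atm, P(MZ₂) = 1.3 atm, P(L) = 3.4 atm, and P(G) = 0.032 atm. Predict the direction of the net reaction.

Qp = P(T)²·P(G)·P(Z₂) / (P(D₂)·P(MZ₂)²·P(L)) = (3.5)²·(0.032)·(0.035) / ((11)·(1.3)²·(3.4)) = 2.2e-4
Qp = 2.2e-4 > Kp = 4.8e-5, so the reverse reaction proceeds.

in the reverse direction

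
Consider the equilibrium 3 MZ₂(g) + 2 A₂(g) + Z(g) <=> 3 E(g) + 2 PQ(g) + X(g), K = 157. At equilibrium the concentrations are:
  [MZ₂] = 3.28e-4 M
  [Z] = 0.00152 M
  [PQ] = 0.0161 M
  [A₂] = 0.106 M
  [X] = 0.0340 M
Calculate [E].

[E] = 0.00221 M

At equilibrium, K = [E]³·[PQ]²·[X] / ([MZ₂]³·[A₂]²·[Z]) = 157.
([E])³·(0.0161)²·(0.0340) / ((3.28e-4)³·(0.106)²·(0.00152)) = 157
[E]³ = 1.07e-8 ⇒ [E] = 0.00221 M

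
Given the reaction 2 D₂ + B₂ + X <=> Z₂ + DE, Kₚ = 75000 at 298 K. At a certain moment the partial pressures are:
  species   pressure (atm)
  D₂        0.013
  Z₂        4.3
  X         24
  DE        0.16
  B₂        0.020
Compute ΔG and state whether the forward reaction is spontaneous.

Qₚ = P(Z₂)·P(DE) / (P(D₂)²·P(B₂)·P(X)) = (4.3)·(0.16) / ((0.013)²·(0.020)·(24)) = 8480
ΔG = RT ln(Qₚ/Kₚ) = (8.314 J mol⁻¹ K⁻¹)(298 K) × ln(8480/75000)
   = (2.478 kJ/mol)(-2.180) = -5.40 kJ/mol
ΔG < 0, so the forward reaction is spontaneous (proceeds forward).

ΔG = -5.40 kJ/mol; the forward reaction is spontaneous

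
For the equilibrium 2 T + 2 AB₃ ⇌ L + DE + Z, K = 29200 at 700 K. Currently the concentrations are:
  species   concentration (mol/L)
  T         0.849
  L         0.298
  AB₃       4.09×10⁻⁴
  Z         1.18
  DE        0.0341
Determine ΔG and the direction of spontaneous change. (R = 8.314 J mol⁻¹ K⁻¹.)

ΔG = 7.13 kJ/mol; the forward reaction is non-spontaneous

Q = [L]·[DE]·[Z] / ([T]²·[AB₃]²) = (0.298)·(0.0341)·(1.18) / ((0.849)²·(4.09×10⁻⁴)²) = 99400
ΔG = RT ln(Q/K) = (8.314 J mol⁻¹ K⁻¹)(700 K) × ln(99400/29200)
   = (5.820 kJ/mol)(1.225) = 7.13 kJ/mol
ΔG > 0, so the forward reaction is non-spontaneous (proceeds in reverse).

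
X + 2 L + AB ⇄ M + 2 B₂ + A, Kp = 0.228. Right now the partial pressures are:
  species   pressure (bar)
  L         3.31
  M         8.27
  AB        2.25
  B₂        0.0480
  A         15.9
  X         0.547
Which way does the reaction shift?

to the right

Qp = P(M)·P(B₂)²·P(A) / (P(X)·P(L)²·P(AB)) = (8.27)·(0.0480)²·(15.9) / ((0.547)·(3.31)²·(2.25)) = 0.0225
Qp = 0.0225 < Kp = 0.228, so the forward reaction proceeds.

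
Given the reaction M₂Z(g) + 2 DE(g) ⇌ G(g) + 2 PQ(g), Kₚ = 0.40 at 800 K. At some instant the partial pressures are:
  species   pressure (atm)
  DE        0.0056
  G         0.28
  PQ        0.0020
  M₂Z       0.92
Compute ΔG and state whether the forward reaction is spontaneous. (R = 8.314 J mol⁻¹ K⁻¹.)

Qₚ = P(G)·P(PQ)² / (P(M₂Z)·P(DE)²) = (0.28)·(0.0020)² / ((0.92)·(0.0056)²) = 0.0388
ΔG = RT ln(Qₚ/Kₚ) = (8.314 J mol⁻¹ K⁻¹)(800 K) × ln(0.0388/0.40)
   = (6.651 kJ/mol)(-2.333) = -15.5 kJ/mol
ΔG < 0, so the forward reaction is spontaneous (proceeds forward).

ΔG = -15.5 kJ/mol; the forward reaction is spontaneous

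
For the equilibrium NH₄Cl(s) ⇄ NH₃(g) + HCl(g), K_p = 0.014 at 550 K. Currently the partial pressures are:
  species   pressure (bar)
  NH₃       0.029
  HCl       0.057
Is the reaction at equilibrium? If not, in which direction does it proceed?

forward (toward products)

(NH₄Cl is a pure solid — omitted from Q_p.)
Q_p = P(NH₃)·P(HCl) = (0.029)·(0.057) = 0.0017
Q_p = 0.0017 < K_p = 0.014, so the forward reaction proceeds.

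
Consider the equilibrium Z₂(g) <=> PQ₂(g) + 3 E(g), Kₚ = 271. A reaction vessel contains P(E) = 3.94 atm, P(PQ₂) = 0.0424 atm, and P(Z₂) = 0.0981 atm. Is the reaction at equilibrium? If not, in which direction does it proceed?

in the forward direction

Qₚ = P(PQ₂)·P(E)³ / P(Z₂) = (0.0424)·(3.94)³ / (0.0981) = 26.4
Qₚ = 26.4 < Kₚ = 271, so the forward reaction proceeds.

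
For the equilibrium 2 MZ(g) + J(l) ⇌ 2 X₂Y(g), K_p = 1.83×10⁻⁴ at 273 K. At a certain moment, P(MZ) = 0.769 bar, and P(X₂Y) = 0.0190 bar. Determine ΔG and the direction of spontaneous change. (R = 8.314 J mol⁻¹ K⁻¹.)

ΔG = 2.73 kJ/mol; the forward reaction is non-spontaneous

(J is a pure liquid — omitted from Q_p.)
Q_p = P(X₂Y)² / P(MZ)² = (0.0190)² / (0.769)² = 6.10×10⁻⁴
ΔG = RT ln(Q_p/K_p) = (8.314 J mol⁻¹ K⁻¹)(273 K) × ln(6.10×10⁻⁴/1.83×10⁻⁴)
   = (2.270 kJ/mol)(1.204) = 2.73 kJ/mol
ΔG > 0, so the forward reaction is non-spontaneous (proceeds in reverse).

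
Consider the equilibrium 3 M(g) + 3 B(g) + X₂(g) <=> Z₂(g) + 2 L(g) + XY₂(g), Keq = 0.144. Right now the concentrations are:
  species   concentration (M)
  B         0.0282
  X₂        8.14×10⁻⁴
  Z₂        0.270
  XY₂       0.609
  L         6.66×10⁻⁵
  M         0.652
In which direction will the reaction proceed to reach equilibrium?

no net change (already at equilibrium)

Q = [Z₂]·[L]²·[XY₂] / ([M]³·[B]³·[X₂]) = (0.270)·(6.66×10⁻⁵)²·(0.609) / ((0.652)³·(0.0282)³·(8.14×10⁻⁴)) = 0.144
Q = 0.144 = Keq, so the system is already at equilibrium.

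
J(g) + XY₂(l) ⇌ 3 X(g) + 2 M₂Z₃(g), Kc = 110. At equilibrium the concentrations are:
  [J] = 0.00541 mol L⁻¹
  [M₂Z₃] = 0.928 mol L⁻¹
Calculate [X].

[X] = 0.884 mol L⁻¹

(XY₂ is a pure liquid — omitted from Kc.)
At equilibrium, Kc = [X]³·[M₂Z₃]² / [J] = 110.
([X])³·(0.928)² / (0.00541) = 110
[X]³ = 0.691 ⇒ [X] = 0.884 mol L⁻¹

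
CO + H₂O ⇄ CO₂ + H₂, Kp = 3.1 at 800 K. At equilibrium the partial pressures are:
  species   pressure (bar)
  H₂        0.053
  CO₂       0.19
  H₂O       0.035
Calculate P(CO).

P(CO) = 0.093 bar

At equilibrium, Kp = P(CO₂)·P(H₂) / (P(CO)·P(H₂O)) = 3.1.
(0.19)·(0.053) / ((P(CO))·(0.035)) = 3.1
P(CO) = 0.0928 = 0.093 bar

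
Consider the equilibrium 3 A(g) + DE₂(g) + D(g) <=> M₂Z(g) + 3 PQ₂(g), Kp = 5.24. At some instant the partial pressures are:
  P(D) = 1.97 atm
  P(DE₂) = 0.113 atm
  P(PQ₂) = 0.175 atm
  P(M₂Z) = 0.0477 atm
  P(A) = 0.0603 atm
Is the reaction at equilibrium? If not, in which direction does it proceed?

at equilibrium

Qp = P(M₂Z)·P(PQ₂)³ / (P(A)³·P(DE₂)·P(D)) = (0.0477)·(0.175)³ / ((0.0603)³·(0.113)·(1.97)) = 5.24
Qp = 5.24 = Kp, so the system is already at equilibrium.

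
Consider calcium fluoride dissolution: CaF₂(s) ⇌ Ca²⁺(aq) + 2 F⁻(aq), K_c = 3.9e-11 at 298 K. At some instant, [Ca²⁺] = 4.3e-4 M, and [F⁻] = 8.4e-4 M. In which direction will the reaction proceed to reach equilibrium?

to the left

(CaF₂ is a pure solid — omitted from Q_c.)
Q_c = [Ca²⁺]·[F⁻]² = (4.3e-4)·(8.4e-4)² = 3.0e-10
Q_c = 3.0e-10 > K_c = 3.9e-11, so the reverse reaction proceeds.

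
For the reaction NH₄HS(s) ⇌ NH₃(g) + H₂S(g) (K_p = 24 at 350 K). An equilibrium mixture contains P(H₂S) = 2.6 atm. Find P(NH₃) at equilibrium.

P(NH₃) = 9.2 atm

(NH₄HS is a pure solid — omitted from K_p.)
At equilibrium, K_p = P(NH₃)·P(H₂S) = 24.
(P(NH₃))·(2.6) = 24
P(NH₃) = 9.23 = 9.2 atm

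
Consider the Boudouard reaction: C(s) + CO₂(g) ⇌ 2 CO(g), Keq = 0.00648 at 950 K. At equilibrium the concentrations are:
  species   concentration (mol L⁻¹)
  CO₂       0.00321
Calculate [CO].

(C is a pure solid — omitted from Keq.)
At equilibrium, Keq = [CO]² / [CO₂] = 0.00648.
([CO])² / (0.00321) = 0.00648
[CO]² = 2.08×10⁻⁵ ⇒ [CO] = 0.00456 mol L⁻¹

[CO] = 0.00456 mol L⁻¹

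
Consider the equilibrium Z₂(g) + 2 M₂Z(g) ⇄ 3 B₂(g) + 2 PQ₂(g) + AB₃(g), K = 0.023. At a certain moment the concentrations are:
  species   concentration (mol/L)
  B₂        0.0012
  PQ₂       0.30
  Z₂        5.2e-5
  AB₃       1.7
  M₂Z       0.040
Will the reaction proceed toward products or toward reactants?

Q = [B₂]³·[PQ₂]²·[AB₃] / ([Z₂]·[M₂Z]²) = (0.0012)³·(0.30)²·(1.7) / ((5.2e-5)·(0.040)²) = 0.0032
Q = 0.0032 < K = 0.023, so the forward reaction proceeds.

in the forward direction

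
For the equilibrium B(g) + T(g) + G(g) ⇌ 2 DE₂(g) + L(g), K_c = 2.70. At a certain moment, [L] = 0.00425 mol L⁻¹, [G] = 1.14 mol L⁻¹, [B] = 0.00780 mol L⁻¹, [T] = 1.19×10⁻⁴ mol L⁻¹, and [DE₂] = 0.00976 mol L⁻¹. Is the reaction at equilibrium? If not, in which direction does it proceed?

in the forward direction

Q_c = [DE₂]²·[L] / ([B]·[T]·[G]) = (0.00976)²·(0.00425) / ((0.00780)·(1.19×10⁻⁴)·(1.14)) = 0.383
Q_c = 0.383 < K_c = 2.70, so the forward reaction proceeds.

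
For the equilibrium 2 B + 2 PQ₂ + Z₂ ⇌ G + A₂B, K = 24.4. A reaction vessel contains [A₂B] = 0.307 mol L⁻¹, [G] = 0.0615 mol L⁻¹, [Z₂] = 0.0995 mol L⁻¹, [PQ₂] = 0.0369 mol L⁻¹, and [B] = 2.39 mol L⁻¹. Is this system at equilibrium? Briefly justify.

Q = [G]·[A₂B] / ([B]²·[PQ₂]²·[Z₂]) = (0.0615)·(0.307) / ((2.39)²·(0.0369)²·(0.0995)) = 24.4
Q = 24.4 = K; the system is at equilibrium.

yes, at equilibrium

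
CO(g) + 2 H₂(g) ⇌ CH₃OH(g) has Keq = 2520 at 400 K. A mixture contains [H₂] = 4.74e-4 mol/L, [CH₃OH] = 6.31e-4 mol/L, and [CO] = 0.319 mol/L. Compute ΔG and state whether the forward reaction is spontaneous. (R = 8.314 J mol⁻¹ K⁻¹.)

Q = [CH₃OH] / ([CO]·[H₂]²) = (6.31e-4) / ((0.319)·(4.74e-4)²) = 8800
ΔG = RT ln(Q/Keq) = (8.314 J mol⁻¹ K⁻¹)(400 K) × ln(8800/2520)
   = (3.326 kJ/mol)(1.250) = 4.16 kJ/mol
ΔG > 0, so the forward reaction is non-spontaneous (proceeds in reverse).

ΔG = 4.16 kJ/mol; the forward reaction is non-spontaneous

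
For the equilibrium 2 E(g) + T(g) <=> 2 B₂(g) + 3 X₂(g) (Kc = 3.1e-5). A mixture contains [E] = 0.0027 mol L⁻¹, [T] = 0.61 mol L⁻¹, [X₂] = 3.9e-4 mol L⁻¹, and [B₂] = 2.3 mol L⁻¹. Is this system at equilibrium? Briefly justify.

no; Q > K, reaction proceeds in reverse

Qc = [B₂]²·[X₂]³ / ([E]²·[T]) = (2.3)²·(3.9e-4)³ / ((0.0027)²·(0.61)) = 7.1e-5
Qc = 7.1e-5 > Kc = 3.1e-5: net reverse reaction.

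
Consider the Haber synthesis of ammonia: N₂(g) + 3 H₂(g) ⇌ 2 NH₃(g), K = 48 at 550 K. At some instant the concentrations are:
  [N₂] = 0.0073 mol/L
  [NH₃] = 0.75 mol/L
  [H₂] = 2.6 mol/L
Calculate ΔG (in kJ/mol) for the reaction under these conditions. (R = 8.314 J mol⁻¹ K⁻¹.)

Q = [NH₃]² / ([N₂]·[H₂]³) = (0.75)² / ((0.0073)·(2.6)³) = 4.38
ΔG = RT ln(Q/K) = (8.314 J mol⁻¹ K⁻¹)(550 K) × ln(4.38/48)
   = (4.573 kJ/mol)(-2.394) = -10.9 kJ/mol
ΔG < 0, so the forward reaction is spontaneous (proceeds forward).

ΔG = -10.9 kJ/mol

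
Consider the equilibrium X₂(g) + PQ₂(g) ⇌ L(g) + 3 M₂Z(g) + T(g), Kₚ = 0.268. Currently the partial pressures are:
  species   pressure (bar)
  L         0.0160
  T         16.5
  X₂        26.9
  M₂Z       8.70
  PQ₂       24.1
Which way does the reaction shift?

no net change (already at equilibrium)

Qₚ = P(L)·P(M₂Z)³·P(T) / (P(X₂)·P(PQ₂)) = (0.0160)·(8.70)³·(16.5) / ((26.9)·(24.1)) = 0.268
Qₚ = 0.268 = Kₚ, so the system is already at equilibrium.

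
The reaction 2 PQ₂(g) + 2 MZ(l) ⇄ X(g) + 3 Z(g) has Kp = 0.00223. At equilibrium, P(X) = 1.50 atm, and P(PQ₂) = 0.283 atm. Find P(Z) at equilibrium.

(MZ is a pure liquid — omitted from Kp.)
At equilibrium, Kp = P(X)·P(Z)³ / P(PQ₂)² = 0.00223.
(1.50)·(P(Z))³ / (0.283)² = 0.00223
P(Z)³ = 1.19×10⁻⁴ ⇒ P(Z) = 0.0492 atm

P(Z) = 0.0492 atm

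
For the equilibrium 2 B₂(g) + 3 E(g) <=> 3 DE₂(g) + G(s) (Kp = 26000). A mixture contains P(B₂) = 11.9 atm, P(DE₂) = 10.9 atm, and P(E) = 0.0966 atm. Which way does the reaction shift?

(G is a pure solid — omitted from Qp.)
Qp = P(DE₂)³ / (P(B₂)²·P(E)³) = (10.9)³ / ((11.9)²·(0.0966)³) = 10100
Qp = 10100 < Kp = 26000, so the forward reaction proceeds.

toward products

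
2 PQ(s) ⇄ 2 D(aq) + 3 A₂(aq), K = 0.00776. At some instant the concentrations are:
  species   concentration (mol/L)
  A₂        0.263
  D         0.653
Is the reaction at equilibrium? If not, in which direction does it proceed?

(PQ is a pure solid — omitted from Q.)
Q = [D]²·[A₂]³ = (0.653)²·(0.263)³ = 0.00776
Q = 0.00776 = K, so the system is already at equilibrium.

no net change (already at equilibrium)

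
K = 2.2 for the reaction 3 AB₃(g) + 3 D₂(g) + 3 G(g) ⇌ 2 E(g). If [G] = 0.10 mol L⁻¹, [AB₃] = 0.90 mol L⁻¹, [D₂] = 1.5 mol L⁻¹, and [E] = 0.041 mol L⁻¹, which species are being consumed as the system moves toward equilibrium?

Q = [E]² / ([AB₃]³·[D₂]³·[G]³) = (0.041)² / ((0.90)³·(1.5)³·(0.10)³) = 0.68
Q = 0.68 < K = 2.2: net forward reaction.

AB₃, D₂, G (reactants)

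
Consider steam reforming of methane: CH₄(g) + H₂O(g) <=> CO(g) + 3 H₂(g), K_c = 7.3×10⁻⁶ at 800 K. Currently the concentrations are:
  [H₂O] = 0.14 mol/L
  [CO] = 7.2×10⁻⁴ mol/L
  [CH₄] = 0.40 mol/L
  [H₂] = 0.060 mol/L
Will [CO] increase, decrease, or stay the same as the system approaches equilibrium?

Q_c = [CO]·[H₂]³ / ([CH₄]·[H₂O]) = (7.2×10⁻⁴)·(0.060)³ / ((0.40)·(0.14)) = 2.8×10⁻⁶
Q_c = 2.8×10⁻⁶ < K_c = 7.3×10⁻⁶: net forward reaction.
CO is a product, so it increases.

increase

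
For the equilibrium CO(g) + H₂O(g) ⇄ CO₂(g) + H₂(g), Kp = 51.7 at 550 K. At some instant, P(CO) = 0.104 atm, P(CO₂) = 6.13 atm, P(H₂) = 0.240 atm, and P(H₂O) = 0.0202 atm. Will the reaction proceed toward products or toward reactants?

Qp = P(CO₂)·P(H₂) / (P(CO)·P(H₂O)) = (6.13)·(0.240) / ((0.104)·(0.0202)) = 700
Qp = 700 > Kp = 51.7, so the reverse reaction proceeds.

in the reverse direction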